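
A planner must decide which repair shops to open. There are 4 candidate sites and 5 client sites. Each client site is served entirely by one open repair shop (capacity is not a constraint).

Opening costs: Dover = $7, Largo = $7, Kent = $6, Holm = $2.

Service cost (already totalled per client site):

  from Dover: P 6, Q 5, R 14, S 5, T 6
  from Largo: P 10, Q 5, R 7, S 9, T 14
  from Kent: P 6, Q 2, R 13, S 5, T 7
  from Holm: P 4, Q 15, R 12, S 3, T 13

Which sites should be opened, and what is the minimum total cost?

For any fixed open set, each client site goes to its cheapest open site; total = fixed + service.
{Kent, Holm}: P→Holm 4, Q→Kent 2, R→Holm 12, S→Holm 3, T→Kent 7. Service 28; fixed 8; total 36.
{Largo, Kent, Holm}: service 23 + fixed 15 = 38
{Dover, Holm}: P→Holm 4, Q→Dover 5, R→Holm 12, S→Holm 3, T→Dover 6. Service 30; fixed 9; total 39.
{Dover, Largo, Kent, Holm}: P→Holm 4, Q→Kent 2, R→Largo 7, S→Holm 3, T→Dover 6. Service 22; fixed 22; total 44.
No other subset beats 36.

Open Kent and Holm; minimum total cost 36.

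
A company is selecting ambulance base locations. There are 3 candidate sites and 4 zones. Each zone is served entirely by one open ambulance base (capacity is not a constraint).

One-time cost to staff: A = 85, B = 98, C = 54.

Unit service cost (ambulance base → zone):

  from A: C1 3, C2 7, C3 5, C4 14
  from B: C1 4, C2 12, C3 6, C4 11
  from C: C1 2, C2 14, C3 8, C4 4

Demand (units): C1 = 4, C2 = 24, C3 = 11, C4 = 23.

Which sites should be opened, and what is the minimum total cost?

For any fixed open set, each zone goes to its cheapest open site; total = fixed + service.
{A, C}: C1→C 2·4=8, C2→A 7·24=168, C3→A 5·11=55, C4→C 4·23=92. Service 323; fixed 139; total 462.
{A, B, C}: C1→C 2·4=8, C2→A 7·24=168, C3→A 5·11=55, C4→C 4·23=92. Service 323; fixed 237; total 560.
{C}: service 524 + fixed 54 = 578
No other subset beats 462.

Open A and C; minimum total cost 462.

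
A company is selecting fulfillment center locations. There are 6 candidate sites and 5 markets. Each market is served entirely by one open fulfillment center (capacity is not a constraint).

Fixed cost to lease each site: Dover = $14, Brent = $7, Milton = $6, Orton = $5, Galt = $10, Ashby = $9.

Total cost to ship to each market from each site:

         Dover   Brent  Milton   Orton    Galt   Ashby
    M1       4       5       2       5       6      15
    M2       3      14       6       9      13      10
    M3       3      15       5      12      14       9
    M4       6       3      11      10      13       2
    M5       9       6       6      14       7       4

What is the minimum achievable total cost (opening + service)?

For any fixed open set, each market goes to its cheapest open site; total = fixed + service.
{Milton, Ashby}: M1→Milton 2, M2→Milton 6, M3→Milton 5, M4→Ashby 2, M5→Ashby 4. Service 19; fixed 15; total 34.
{Brent, Milton}: service 22 + fixed 13 = 35
{Milton}: M1→Milton 2, M2→Milton 6, M3→Milton 5, M4→Milton 11, M5→Milton 6. Service 30; fixed 6; total 36.
{Dover, Brent, Milton, Orton, Galt, Ashby}: M1→Milton 2, M2→Dover 3, M3→Dover 3, M4→Ashby 2, M5→Ashby 4. Service 14; fixed 51; total 65.
No other subset beats 34.

Minimum total cost: 34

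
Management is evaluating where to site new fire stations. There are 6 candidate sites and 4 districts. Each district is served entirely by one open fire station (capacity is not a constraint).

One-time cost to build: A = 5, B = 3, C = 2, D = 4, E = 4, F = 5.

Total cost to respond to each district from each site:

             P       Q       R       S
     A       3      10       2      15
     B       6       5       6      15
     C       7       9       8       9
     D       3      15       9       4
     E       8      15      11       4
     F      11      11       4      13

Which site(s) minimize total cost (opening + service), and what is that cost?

For any fixed open set, each district goes to its cheapest open site; total = fixed + service.
{B, D}: P→D 3, Q→B 5, R→B 6, S→D 4. Service 18; fixed 7; total 25.
{A, B, D}: service 14 + fixed 12 = 26
{A, B, E}: service 14 + fixed 12 = 26
{A, B, C, D, E, F}: service 14 + fixed 23 = 37
No other subset beats 25.

Open B and D; minimum total cost 25.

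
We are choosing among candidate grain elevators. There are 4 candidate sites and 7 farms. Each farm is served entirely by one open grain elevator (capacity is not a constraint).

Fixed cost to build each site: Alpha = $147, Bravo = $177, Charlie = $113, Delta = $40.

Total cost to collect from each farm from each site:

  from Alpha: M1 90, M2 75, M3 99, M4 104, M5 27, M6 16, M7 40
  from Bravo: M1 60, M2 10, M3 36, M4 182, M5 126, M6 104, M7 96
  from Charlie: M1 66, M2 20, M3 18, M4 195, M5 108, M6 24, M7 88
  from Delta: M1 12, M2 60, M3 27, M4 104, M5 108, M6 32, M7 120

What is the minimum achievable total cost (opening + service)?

Minimum total cost: 473

For any fixed open set, each farm goes to its cheapest open site; total = fixed + service.
{Alpha, Delta}: M1→Delta 12, M2→Delta 60, M3→Delta 27, M4→Alpha 104, M5→Alpha 27, M6→Alpha 16, M7→Alpha 40. Service 286; fixed 187; total 473.
{Delta}: service 463 + fixed 40 = 503
{Charlie, Delta}: M1→Delta 12, M2→Charlie 20, M3→Charlie 18, M4→Delta 104, M5→Charlie 108, M6→Charlie 24, M7→Charlie 88. Service 374; fixed 153; total 527.
{Alpha, Bravo, Charlie, Delta}: service 227 + fixed 477 = 704
No other subset beats 473.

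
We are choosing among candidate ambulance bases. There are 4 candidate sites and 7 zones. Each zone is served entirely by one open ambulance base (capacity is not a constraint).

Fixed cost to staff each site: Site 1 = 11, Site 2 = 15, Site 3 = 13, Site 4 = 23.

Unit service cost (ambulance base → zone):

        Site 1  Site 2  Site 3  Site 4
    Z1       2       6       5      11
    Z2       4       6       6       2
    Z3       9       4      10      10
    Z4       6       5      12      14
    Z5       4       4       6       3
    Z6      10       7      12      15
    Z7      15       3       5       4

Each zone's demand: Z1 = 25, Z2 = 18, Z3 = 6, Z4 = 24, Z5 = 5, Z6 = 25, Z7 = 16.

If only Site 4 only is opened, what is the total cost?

Total cost: 1184

Each zone is assigned to its cheapest site among the open ones.
{Site 4}: Z1→Site 4 11·25=275, Z2→Site 4 2·18=36, Z3→Site 4 10·6=60, Z4→Site 4 14·24=336, Z5→Site 4 3·5=15, Z6→Site 4 15·25=375, Z7→Site 4 4·16=64. Service 1161; fixed 23; total 1184.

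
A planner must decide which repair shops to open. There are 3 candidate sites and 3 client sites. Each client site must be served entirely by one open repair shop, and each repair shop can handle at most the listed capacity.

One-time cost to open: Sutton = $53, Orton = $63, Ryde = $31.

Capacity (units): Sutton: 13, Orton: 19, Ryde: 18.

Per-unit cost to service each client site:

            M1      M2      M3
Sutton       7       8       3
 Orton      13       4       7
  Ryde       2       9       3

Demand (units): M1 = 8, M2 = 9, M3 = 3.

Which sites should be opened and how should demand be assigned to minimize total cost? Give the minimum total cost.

Open {Orton, Ryde}: M1→Ryde 2·8=16, M2→Orton 4·9=36, M3→Ryde 3·3=9.
Loads: Orton carries 9/19, Ryde carries 11/18. Service 61; fixed 94; total 155.
Next best feasible plan costs 167.

Minimum total cost: 155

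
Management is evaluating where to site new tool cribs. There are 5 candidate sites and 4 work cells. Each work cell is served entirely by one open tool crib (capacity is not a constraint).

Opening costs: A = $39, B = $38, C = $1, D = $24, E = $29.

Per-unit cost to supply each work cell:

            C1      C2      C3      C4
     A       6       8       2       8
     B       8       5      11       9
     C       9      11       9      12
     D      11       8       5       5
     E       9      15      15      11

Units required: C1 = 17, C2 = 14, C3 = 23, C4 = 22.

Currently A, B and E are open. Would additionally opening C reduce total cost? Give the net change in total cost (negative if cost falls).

Current service cost with {A, B, E}: 394.
Adding C: each work cell re-picks its cheapest; new service cost 394, saving 0.
Extra fixed cost: 1. Net change = 1 − 0 = 1.
(Totals: 500 → 501.)

No — net change +1 (cost rises by 1).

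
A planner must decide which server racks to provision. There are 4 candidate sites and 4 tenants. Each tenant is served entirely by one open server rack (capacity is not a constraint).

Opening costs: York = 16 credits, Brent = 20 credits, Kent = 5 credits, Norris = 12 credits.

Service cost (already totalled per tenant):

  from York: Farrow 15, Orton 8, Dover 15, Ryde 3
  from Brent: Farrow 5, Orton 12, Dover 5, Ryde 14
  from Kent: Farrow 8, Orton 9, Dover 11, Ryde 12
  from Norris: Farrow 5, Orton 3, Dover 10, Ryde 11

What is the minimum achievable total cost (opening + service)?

Minimum total cost: 41

For any fixed open set, each tenant goes to its cheapest open site; total = fixed + service.
{Norris}: Farrow→Norris 5, Orton→Norris 3, Dover→Norris 10, Ryde→Norris 11. Service 29; fixed 12; total 41.
{Kent}: Farrow→Kent 8, Orton→Kent 9, Dover→Kent 11, Ryde→Kent 12. Service 40; fixed 5; total 45.
{Kent, Norris}: service 29 + fixed 17 = 46
{York, Brent, Kent, Norris}: service 16 + fixed 53 = 69
No other subset beats 41.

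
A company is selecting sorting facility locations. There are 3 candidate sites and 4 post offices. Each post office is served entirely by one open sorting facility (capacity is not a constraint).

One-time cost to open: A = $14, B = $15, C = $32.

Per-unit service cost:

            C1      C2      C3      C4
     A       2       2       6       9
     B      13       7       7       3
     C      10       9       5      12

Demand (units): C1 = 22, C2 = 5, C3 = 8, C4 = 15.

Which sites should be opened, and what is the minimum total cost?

Open A and B; minimum total cost 176.

For any fixed open set, each post office goes to its cheapest open site; total = fixed + service.
{A, B}: C1→A 2·22=44, C2→A 2·5=10, C3→A 6·8=48, C4→B 3·15=45. Service 147; fixed 29; total 176.
{A, B, C}: service 139 + fixed 61 = 200
{A}: C1→A 2·22=44, C2→A 2·5=10, C3→A 6·8=48, C4→A 9·15=135. Service 237; fixed 14; total 251.
(All 7 nonempty subsets were checked; A and B is lowest.)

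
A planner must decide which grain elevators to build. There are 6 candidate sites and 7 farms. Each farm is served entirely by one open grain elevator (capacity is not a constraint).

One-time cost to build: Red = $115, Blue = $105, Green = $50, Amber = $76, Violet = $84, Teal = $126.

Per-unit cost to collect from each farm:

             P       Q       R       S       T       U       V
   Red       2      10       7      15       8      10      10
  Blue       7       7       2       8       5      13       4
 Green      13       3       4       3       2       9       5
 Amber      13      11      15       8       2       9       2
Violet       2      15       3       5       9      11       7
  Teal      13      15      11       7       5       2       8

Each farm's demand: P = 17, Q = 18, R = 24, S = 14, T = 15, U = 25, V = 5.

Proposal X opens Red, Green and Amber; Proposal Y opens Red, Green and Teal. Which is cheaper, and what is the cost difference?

Proposal X: {Red, Green, Amber}: P→Red 2·17=34, Q→Green 3·18=54, R→Green 4·24=96, S→Green 3·14=42, T→Green 2·15=30, U→Green 9·25=225, V→Amber 2·5=10. Service 491; fixed 241; total 732.
Proposal Y: {Red, Green, Teal}: P→Red 2·17=34, Q→Green 3·18=54, R→Green 4·24=96, S→Green 3·14=42, T→Green 2·15=30, U→Teal 2·25=50, V→Green 5·5=25. Service 331; fixed 291; total 622.
Difference: |732 − 622| = 110.

Proposal Y is cheaper by 110.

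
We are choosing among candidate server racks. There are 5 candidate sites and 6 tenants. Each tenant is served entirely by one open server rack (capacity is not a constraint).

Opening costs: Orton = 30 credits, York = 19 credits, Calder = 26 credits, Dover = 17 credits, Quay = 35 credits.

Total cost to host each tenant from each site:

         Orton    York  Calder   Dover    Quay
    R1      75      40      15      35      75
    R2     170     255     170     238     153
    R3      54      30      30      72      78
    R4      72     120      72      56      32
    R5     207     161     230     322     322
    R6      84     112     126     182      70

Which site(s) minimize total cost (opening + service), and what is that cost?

Open York and Quay; minimum total cost 540.

For any fixed open set, each tenant goes to its cheapest open site; total = fixed + service.
{York, Quay}: R1→York 40, R2→Quay 153, R3→York 30, R4→Quay 32, R5→York 161, R6→Quay 70. Service 486; fixed 54; total 540.
{York, Calder, Quay}: service 461 + fixed 80 = 541
{York, Dover, Quay}: R1→Dover 35, R2→Quay 153, R3→York 30, R4→Quay 32, R5→York 161, R6→Quay 70. Service 481; fixed 71; total 552.
{Orton, York, Calder, Dover, Quay}: service 461 + fixed 127 = 588
No other subset beats 540.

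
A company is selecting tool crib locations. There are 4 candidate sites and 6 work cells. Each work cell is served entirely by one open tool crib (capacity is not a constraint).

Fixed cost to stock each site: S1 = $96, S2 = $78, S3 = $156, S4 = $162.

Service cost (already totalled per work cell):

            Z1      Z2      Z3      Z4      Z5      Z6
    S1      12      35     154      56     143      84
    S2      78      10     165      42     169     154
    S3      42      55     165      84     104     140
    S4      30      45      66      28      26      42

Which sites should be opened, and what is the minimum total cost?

Open S4 only; minimum total cost 399.

For any fixed open set, each work cell goes to its cheapest open site; total = fixed + service.
{S4}: Z1→S4 30, Z2→S4 45, Z3→S4 66, Z4→S4 28, Z5→S4 26, Z6→S4 42. Service 237; fixed 162; total 399.
{S2, S4}: service 202 + fixed 240 = 442
{S1, S4}: Z1→S1 12, Z2→S1 35, Z3→S4 66, Z4→S4 28, Z5→S4 26, Z6→S4 42. Service 209; fixed 258; total 467.
{S1, S2, S3, S4}: service 184 + fixed 492 = 676
No other subset beats 399.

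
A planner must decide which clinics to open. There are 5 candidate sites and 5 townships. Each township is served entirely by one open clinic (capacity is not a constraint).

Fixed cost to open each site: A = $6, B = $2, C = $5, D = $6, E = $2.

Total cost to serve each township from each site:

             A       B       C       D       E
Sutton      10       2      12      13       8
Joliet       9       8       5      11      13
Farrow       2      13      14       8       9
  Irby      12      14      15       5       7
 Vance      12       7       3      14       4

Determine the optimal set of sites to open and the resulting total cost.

For any fixed open set, each township goes to its cheapest open site; total = fixed + service.
{A, B, E}: Sutton→B 2, Joliet→B 8, Farrow→A 2, Irby→E 7, Vance→E 4. Service 23; fixed 10; total 33.
{A, B, C, E}: Sutton→B 2, Joliet→C 5, Farrow→A 2, Irby→E 7, Vance→C 3. Service 19; fixed 15; total 34.
{B, E}: service 30 + fixed 4 = 34
{A, B, C, D, E}: Sutton→B 2, Joliet→C 5, Farrow→A 2, Irby→D 5, Vance→C 3. Service 17; fixed 21; total 38.
No other subset beats 33.

Open A, B and E; minimum total cost 33.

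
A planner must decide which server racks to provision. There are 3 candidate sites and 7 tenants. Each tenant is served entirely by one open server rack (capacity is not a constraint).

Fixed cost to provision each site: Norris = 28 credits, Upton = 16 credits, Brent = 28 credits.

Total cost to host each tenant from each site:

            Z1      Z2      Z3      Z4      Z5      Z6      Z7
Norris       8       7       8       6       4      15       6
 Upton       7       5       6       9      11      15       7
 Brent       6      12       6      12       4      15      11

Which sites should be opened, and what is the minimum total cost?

For any fixed open set, each tenant goes to its cheapest open site; total = fixed + service.
{Upton}: Z1→Upton 7, Z2→Upton 5, Z3→Upton 6, Z4→Upton 9, Z5→Upton 11, Z6→Upton 15, Z7→Upton 7. Service 60; fixed 16; total 76.
{Norris}: Z1→Norris 8, Z2→Norris 7, Z3→Norris 8, Z4→Norris 6, Z5→Norris 4, Z6→Norris 15, Z7→Norris 6. Service 54; fixed 28; total 82.
{Norris, Upton}: Z1→Upton 7, Z2→Upton 5, Z3→Upton 6, Z4→Norris 6, Z5→Norris 4, Z6→Norris 15, Z7→Norris 6. Service 49; fixed 44; total 93.
{Norris, Upton, Brent}: Z1→Brent 6, Z2→Upton 5, Z3→Upton 6, Z4→Norris 6, Z5→Norris 4, Z6→Norris 15, Z7→Norris 6. Service 48; fixed 72; total 120.
No other subset beats 76.

Open Upton only; minimum total cost 76.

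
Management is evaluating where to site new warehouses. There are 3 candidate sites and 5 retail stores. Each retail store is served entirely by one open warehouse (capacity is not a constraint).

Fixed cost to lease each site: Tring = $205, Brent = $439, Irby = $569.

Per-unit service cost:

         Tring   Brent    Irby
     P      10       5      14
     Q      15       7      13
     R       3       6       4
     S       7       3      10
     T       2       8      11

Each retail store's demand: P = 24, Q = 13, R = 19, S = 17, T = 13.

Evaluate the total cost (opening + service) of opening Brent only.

Total cost: 919

Each retail store is assigned to its cheapest site among the open ones.
{Brent}: P→Brent 5·24=120, Q→Brent 7·13=91, R→Brent 6·19=114, S→Brent 3·17=51, T→Brent 8·13=104. Service 480; fixed 439; total 919.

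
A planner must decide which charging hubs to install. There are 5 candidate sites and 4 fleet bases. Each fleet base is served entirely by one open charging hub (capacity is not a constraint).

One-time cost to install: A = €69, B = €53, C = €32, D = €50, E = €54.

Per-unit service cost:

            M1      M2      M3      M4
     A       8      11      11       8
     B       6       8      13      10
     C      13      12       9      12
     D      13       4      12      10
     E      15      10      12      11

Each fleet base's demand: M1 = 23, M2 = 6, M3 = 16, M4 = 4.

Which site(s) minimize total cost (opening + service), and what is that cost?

Open B and C; minimum total cost 455.

For any fixed open set, each fleet base goes to its cheapest open site; total = fixed + service.
{B, C}: M1→B 6·23=138, M2→B 8·6=48, M3→C 9·16=144, M4→B 10·4=40. Service 370; fixed 85; total 455.
{B, C, D}: service 346 + fixed 135 = 481
{B}: service 434 + fixed 53 = 487
{A, B, C, D, E}: service 338 + fixed 258 = 596
No other subset beats 455.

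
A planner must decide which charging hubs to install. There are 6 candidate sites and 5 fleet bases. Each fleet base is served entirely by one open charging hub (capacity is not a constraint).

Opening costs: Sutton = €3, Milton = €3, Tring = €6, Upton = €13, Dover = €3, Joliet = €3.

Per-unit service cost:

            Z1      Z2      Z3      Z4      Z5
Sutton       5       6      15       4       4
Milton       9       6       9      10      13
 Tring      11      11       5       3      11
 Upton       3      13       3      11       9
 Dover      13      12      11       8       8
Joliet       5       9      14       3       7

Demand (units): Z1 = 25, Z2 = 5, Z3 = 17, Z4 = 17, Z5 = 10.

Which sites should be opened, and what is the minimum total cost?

Open Sutton, Upton and Joliet; minimum total cost 266.

For any fixed open set, each fleet base goes to its cheapest open site; total = fixed + service.
{Sutton, Upton, Joliet}: Z1→Upton 3·25=75, Z2→Sutton 6·5=30, Z3→Upton 3·17=51, Z4→Joliet 3·17=51, Z5→Sutton 4·10=40. Service 247; fixed 19; total 266.
{Sutton, Milton, Upton, Joliet}: service 247 + fixed 22 = 269
{Sutton, Tring, Upton}: service 247 + fixed 22 = 269
{Sutton, Milton, Tring, Upton, Dover, Joliet}: service 247 + fixed 31 = 278
No other subset beats 266.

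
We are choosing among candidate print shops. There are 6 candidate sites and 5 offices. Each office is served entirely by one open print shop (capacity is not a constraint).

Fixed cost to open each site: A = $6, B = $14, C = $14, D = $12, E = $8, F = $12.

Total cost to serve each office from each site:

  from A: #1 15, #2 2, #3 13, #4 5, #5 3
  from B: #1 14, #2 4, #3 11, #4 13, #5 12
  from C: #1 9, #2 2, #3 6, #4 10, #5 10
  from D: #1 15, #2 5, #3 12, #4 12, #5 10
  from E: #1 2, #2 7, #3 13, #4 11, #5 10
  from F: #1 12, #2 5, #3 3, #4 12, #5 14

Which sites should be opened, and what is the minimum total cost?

For any fixed open set, each office goes to its cheapest open site; total = fixed + service.
{A, E}: #1→E 2, #2→A 2, #3→A 13, #4→A 5, #5→A 3. Service 25; fixed 14; total 39.
{A, E, F}: service 15 + fixed 26 = 41
{A, F}: #1→F 12, #2→A 2, #3→F 3, #4→A 5, #5→A 3. Service 25; fixed 18; total 43.
{A, B, C, D, E, F}: service 15 + fixed 66 = 81
No other subset beats 39.

Open A and E; minimum total cost 39.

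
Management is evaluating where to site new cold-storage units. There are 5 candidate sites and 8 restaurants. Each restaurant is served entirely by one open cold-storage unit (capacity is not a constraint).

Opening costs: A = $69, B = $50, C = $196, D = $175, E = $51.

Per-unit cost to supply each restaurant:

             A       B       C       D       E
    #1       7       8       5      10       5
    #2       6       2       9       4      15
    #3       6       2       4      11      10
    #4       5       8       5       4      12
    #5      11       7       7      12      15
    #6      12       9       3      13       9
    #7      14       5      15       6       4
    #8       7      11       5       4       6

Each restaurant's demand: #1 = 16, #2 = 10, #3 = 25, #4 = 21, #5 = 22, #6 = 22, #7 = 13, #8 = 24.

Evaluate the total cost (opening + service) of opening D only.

Total cost: 1458

Each restaurant is assigned to its cheapest site among the open ones.
{D}: #1→D 10·16=160, #2→D 4·10=40, #3→D 11·25=275, #4→D 4·21=84, #5→D 12·22=264, #6→D 13·22=286, #7→D 6·13=78, #8→D 4·24=96. Service 1283; fixed 175; total 1458.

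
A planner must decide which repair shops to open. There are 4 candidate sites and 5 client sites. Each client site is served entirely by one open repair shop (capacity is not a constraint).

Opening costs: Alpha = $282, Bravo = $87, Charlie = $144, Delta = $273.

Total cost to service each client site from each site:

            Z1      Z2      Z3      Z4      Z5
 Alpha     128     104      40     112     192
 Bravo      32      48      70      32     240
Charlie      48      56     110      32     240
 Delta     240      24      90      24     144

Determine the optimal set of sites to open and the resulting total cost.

Open Bravo only; minimum total cost 509.

For any fixed open set, each client site goes to its cheapest open site; total = fixed + service.
{Bravo}: Z1→Bravo 32, Z2→Bravo 48, Z3→Bravo 70, Z4→Bravo 32, Z5→Bravo 240. Service 422; fixed 87; total 509.
{Charlie}: service 486 + fixed 144 = 630
{Bravo, Charlie}: Z1→Bravo 32, Z2→Bravo 48, Z3→Bravo 70, Z4→Bravo 32, Z5→Bravo 240. Service 422; fixed 231; total 653.
{Alpha, Bravo, Charlie, Delta}: Z1→Bravo 32, Z2→Delta 24, Z3→Alpha 40, Z4→Delta 24, Z5→Delta 144. Service 264; fixed 786; total 1050.
(All 15 nonempty subsets were checked; Bravo only is lowest.)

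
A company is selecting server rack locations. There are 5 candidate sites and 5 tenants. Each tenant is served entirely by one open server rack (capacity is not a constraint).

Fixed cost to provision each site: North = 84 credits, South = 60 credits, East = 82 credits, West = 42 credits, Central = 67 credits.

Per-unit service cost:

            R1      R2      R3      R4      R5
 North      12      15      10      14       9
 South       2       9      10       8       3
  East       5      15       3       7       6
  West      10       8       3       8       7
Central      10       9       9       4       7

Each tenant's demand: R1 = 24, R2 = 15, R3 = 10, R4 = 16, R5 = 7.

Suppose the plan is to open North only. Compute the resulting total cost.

Total cost: 984

Each tenant is assigned to its cheapest site among the open ones.
{North}: R1→North 12·24=288, R2→North 15·15=225, R3→North 10·10=100, R4→North 14·16=224, R5→North 9·7=63. Service 900; fixed 84; total 984.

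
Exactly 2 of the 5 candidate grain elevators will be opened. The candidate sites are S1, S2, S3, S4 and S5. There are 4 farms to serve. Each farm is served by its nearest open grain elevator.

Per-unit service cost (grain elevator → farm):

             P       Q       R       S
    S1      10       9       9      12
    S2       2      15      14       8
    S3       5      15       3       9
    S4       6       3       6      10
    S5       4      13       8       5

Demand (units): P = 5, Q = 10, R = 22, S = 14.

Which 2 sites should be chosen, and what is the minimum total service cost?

With exactly 2 open, each farm uses its cheapest among the chosen.
{S3, S4}: P→S3 5·5=25, Q→S4 3·10=30, R→S3 3·22=66, S→S3 9·14=126. Service cost 247.
{S4, S5}: service cost 252
{S2, S4}: service cost 284
Among all 10 size-2 choices, {S3, S4} is lowest.

Choose S3 and S4; total service cost 247.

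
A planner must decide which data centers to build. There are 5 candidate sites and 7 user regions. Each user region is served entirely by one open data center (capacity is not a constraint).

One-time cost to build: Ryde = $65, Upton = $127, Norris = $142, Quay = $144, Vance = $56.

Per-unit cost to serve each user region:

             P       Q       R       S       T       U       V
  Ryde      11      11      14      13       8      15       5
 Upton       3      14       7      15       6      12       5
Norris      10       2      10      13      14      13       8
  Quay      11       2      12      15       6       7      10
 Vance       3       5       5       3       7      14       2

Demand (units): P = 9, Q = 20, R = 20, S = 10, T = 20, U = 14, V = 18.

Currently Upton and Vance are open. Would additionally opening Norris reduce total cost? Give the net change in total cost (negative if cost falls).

Current service cost with {Upton, Vance}: 581.
Adding Norris: each user region re-picks its cheapest; new service cost 521, saving 60.
Extra fixed cost: 142. Net change = 142 − 60 = 82.
(Totals: 764 → 846.)

No — net change +82 (cost rises by 82).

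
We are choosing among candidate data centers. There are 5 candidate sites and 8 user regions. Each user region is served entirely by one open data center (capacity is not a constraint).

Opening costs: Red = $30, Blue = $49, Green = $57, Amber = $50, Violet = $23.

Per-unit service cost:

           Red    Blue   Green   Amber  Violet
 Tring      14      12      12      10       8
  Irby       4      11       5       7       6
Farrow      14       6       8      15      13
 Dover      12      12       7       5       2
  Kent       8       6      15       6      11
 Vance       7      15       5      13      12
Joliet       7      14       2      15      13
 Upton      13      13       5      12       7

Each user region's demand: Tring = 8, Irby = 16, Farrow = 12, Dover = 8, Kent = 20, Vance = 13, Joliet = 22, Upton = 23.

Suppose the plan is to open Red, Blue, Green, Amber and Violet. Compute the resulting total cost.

Total cost: 769

Each user region is assigned to its cheapest site among the open ones.
{Red, Blue, Green, Amber, Violet}: Tring→Violet 8·8=64, Irby→Red 4·16=64, Farrow→Blue 6·12=72, Dover→Violet 2·8=16, Kent→Blue 6·20=120, Vance→Green 5·13=65, Joliet→Green 2·22=44, Upton→Green 5·23=115. Service 560; fixed 209; total 769.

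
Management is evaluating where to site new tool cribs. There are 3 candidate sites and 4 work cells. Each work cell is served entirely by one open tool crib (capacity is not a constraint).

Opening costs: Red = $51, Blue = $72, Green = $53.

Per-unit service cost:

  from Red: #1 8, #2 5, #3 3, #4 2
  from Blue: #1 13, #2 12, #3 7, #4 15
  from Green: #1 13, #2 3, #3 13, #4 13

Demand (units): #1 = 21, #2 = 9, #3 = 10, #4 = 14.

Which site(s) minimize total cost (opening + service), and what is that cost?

For any fixed open set, each work cell goes to its cheapest open site; total = fixed + service.
{Red}: #1→Red 8·21=168, #2→Red 5·9=45, #3→Red 3·10=30, #4→Red 2·14=28. Service 271; fixed 51; total 322.
{Red, Green}: service 253 + fixed 104 = 357
{Red, Blue}: service 271 + fixed 123 = 394
{Red, Blue, Green}: service 253 + fixed 176 = 429
No other subset beats 322.

Open Red only; minimum total cost 322.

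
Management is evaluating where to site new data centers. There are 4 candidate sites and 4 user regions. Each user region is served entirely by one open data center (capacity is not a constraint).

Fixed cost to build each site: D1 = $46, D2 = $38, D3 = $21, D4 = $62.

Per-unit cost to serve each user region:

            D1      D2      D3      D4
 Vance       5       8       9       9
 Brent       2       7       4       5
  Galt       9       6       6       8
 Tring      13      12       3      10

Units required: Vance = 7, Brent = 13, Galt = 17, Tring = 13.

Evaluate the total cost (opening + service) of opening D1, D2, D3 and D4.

Each user region is assigned to its cheapest site among the open ones.
{D1, D2, D3, D4}: Vance→D1 5·7=35, Brent→D1 2·13=26, Galt→D2 6·17=102, Tring→D3 3·13=39. Service 202; fixed 167; total 369.

Total cost: 369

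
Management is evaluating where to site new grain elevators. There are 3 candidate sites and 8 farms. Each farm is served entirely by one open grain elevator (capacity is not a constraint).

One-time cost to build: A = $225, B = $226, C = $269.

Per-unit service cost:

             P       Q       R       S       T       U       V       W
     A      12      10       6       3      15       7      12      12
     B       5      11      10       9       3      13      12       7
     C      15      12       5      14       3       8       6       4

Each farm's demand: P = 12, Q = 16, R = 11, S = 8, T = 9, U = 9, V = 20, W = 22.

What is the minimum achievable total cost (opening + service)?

For any fixed open set, each farm goes to its cheapest open site; total = fixed + service.
{C}: P→C 15·12=180, Q→C 12·16=192, R→C 5·11=55, S→C 14·8=112, T→C 3·9=27, U→C 8·9=72, V→C 6·20=120, W→C 4·22=88. Service 846; fixed 269; total 1115.
{B, C}: P→B 5·12=60, Q→B 11·16=176, R→C 5·11=55, S→B 9·8=72, T→B 3·9=27, U→C 8·9=72, V→C 6·20=120, W→C 4·22=88. Service 670; fixed 495; total 1165.
{A, C}: P→A 12·12=144, Q→A 10·16=160, R→C 5·11=55, S→A 3·8=24, T→C 3·9=27, U→A 7·9=63, V→C 6·20=120, W→C 4·22=88. Service 681; fixed 494; total 1175.
{A, B, C}: P→B 5·12=60, Q→A 10·16=160, R→C 5·11=55, S→A 3·8=24, T→B 3·9=27, U→A 7·9=63, V→C 6·20=120, W→C 4·22=88. Service 597; fixed 720; total 1317.
No other subset beats 1115.

Minimum total cost: 1115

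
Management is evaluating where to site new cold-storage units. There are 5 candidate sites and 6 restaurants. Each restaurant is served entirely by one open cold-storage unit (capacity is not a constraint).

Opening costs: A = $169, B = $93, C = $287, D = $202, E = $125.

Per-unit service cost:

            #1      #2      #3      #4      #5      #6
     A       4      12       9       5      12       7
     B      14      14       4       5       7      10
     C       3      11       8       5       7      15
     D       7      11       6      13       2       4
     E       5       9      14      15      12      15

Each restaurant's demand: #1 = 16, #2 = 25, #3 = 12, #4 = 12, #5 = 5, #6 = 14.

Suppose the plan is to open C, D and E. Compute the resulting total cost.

Total cost: 1085

Each restaurant is assigned to its cheapest site among the open ones.
{C, D, E}: #1→C 3·16=48, #2→E 9·25=225, #3→D 6·12=72, #4→C 5·12=60, #5→D 2·5=10, #6→D 4·14=56. Service 471; fixed 614; total 1085.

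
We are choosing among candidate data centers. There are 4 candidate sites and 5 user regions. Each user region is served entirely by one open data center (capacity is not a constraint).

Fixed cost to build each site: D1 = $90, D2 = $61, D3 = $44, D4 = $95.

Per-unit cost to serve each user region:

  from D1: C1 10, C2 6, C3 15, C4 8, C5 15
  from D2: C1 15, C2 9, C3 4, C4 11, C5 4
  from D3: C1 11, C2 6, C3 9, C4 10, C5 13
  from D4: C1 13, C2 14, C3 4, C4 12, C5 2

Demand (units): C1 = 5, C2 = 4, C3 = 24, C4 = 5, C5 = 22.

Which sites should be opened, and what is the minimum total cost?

Open D3 and D4; minimum total cost 408.

For any fixed open set, each user region goes to its cheapest open site; total = fixed + service.
{D3, D4}: C1→D3 11·5=55, C2→D3 6·4=24, C3→D4 4·24=96, C4→D3 10·5=50, C5→D4 2·22=44. Service 269; fixed 139; total 408.
{D2}: service 350 + fixed 61 = 411
{D4}: service 321 + fixed 95 = 416
{D1, D2, D3, D4}: C1→D1 10·5=50, C2→D1 6·4=24, C3→D2 4·24=96, C4→D1 8·5=40, C5→D4 2·22=44. Service 254; fixed 290; total 544.
(All 15 nonempty subsets were checked; D3 and D4 is lowest.)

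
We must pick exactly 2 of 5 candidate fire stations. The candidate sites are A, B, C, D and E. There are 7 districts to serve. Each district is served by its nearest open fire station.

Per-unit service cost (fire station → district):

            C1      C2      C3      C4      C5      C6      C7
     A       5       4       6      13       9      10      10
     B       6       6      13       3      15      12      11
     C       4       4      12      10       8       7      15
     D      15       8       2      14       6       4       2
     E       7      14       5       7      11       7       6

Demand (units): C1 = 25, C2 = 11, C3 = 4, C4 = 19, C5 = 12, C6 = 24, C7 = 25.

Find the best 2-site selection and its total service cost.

Choose B and D; total service cost 499.

With exactly 2 open, each district uses its cheapest among the chosen.
{B, D}: C1→B 6·25=150, C2→B 6·11=66, C3→D 2·4=8, C4→B 3·19=57, C5→D 6·12=72, C6→D 4·24=96, C7→D 2·25=50. Service cost 499.
{C, D}: service cost 560
{D, E}: service cost 622
Among all 10 size-2 choices, {B, D} is lowest.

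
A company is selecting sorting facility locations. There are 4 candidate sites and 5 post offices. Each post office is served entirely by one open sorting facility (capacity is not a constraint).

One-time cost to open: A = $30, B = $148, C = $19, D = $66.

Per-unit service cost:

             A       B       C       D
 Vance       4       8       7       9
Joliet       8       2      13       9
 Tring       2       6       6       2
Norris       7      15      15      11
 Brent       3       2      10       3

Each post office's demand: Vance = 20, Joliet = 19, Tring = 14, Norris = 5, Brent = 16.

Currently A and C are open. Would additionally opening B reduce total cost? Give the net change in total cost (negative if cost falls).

No — net change +18 (cost rises by 18).

Current service cost with {A, C}: 343.
Adding B: each post office re-picks its cheapest; new service cost 213, saving 130.
Extra fixed cost: 148. Net change = 148 − 130 = 18.
(Totals: 392 → 410.)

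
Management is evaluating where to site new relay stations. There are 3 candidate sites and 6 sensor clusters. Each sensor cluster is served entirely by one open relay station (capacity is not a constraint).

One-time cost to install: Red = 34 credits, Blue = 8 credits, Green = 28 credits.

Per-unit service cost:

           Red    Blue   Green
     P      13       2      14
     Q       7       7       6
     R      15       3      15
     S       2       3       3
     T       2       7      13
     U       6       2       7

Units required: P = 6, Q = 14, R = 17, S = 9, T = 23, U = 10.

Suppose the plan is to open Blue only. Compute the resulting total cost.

Each sensor cluster is assigned to its cheapest site among the open ones.
{Blue}: P→Blue 2·6=12, Q→Blue 7·14=98, R→Blue 3·17=51, S→Blue 3·9=27, T→Blue 7·23=161, U→Blue 2·10=20. Service 369; fixed 8; total 377.

Total cost: 377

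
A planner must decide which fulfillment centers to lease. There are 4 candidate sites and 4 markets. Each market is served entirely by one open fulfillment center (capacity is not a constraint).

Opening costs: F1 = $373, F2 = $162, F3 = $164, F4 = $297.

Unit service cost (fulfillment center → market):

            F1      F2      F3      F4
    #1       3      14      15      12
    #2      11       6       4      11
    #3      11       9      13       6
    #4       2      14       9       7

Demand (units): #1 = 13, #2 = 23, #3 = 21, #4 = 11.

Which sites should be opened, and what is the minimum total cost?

Open F3 only; minimum total cost 823.

For any fixed open set, each market goes to its cheapest open site; total = fixed + service.
{F3}: #1→F3 15·13=195, #2→F3 4·23=92, #3→F3 13·21=273, #4→F3 9·11=99. Service 659; fixed 164; total 823.
{F2}: service 663 + fixed 162 = 825
{F2, F3}: service 562 + fixed 326 = 888
{F1, F2, F3, F4}: service 279 + fixed 996 = 1275
(All 15 nonempty subsets were checked; F3 only is lowest.)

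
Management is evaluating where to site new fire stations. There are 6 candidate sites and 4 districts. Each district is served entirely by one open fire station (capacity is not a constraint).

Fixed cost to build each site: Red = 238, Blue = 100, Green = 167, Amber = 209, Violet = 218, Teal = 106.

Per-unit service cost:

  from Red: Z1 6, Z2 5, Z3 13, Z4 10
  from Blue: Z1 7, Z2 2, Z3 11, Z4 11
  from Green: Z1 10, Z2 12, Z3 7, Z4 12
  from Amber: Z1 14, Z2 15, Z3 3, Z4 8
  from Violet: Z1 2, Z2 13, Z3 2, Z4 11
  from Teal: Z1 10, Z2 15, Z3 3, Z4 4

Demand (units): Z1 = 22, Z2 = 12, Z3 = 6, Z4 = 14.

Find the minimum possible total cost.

For any fixed open set, each district goes to its cheapest open site; total = fixed + service.
{Blue, Teal}: Z1→Blue 7·22=154, Z2→Blue 2·12=24, Z3→Teal 3·6=18, Z4→Teal 4·14=56. Service 252; fixed 206; total 458.
{Blue}: service 398 + fixed 100 = 498
{Blue, Violet}: Z1→Violet 2·22=44, Z2→Blue 2·12=24, Z3→Violet 2·6=12, Z4→Blue 11·14=154. Service 234; fixed 318; total 552.
{Red, Blue, Green, Amber, Violet, Teal}: Z1→Violet 2·22=44, Z2→Blue 2·12=24, Z3→Violet 2·6=12, Z4→Teal 4·14=56. Service 136; fixed 1038; total 1174.
No other subset beats 458.

Minimum total cost: 458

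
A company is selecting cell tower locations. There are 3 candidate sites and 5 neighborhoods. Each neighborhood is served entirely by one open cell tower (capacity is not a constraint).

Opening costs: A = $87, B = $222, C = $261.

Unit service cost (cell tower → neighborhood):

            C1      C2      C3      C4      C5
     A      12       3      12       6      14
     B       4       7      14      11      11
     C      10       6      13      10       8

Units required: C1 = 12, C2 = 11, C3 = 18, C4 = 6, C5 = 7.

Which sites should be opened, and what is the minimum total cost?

Open A only; minimum total cost 614.

For any fixed open set, each neighborhood goes to its cheapest open site; total = fixed + service.
{A}: C1→A 12·12=144, C2→A 3·11=33, C3→A 12·18=216, C4→A 6·6=36, C5→A 14·7=98. Service 527; fixed 87; total 614.
{A, B}: service 410 + fixed 309 = 719
{B}: service 520 + fixed 222 = 742
{A, B, C}: C1→B 4·12=48, C2→A 3·11=33, C3→A 12·18=216, C4→A 6·6=36, C5→C 8·7=56. Service 389; fixed 570; total 959.
No other subset beats 614.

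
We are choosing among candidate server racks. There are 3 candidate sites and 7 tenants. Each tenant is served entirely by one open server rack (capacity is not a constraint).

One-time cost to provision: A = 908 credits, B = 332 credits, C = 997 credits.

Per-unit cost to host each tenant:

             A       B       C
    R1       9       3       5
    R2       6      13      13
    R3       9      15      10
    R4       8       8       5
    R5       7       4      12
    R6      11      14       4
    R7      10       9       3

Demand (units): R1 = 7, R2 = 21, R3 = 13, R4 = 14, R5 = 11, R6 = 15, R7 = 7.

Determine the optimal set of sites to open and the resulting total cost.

Open B only; minimum total cost 1250.

For any fixed open set, each tenant goes to its cheapest open site; total = fixed + service.
{B}: R1→B 3·7=21, R2→B 13·21=273, R3→B 15·13=195, R4→B 8·14=112, R5→B 4·11=44, R6→B 14·15=210, R7→B 9·7=63. Service 918; fixed 332; total 1250.
{A}: R1→A 9·7=63, R2→A 6·21=126, R3→A 9·13=117, R4→A 8·14=112, R5→A 7·11=77, R6→A 11·15=165, R7→A 10·7=70. Service 730; fixed 908; total 1638.
{C}: service 721 + fixed 997 = 1718
{A, B, C}: service 459 + fixed 2237 = 2696
No other subset beats 1250.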